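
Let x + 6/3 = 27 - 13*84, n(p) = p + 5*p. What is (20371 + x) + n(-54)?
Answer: 18980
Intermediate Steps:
n(p) = 6*p
x = -1067 (x = -2 + (27 - 13*84) = -2 + (27 - 1092) = -2 - 1065 = -1067)
(20371 + x) + n(-54) = (20371 - 1067) + 6*(-54) = 19304 - 324 = 18980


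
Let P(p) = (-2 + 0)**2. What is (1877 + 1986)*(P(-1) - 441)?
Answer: -1688131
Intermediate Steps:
P(p) = 4 (P(p) = (-2)**2 = 4)
(1877 + 1986)*(P(-1) - 441) = (1877 + 1986)*(4 - 441) = 3863*(-437) = -1688131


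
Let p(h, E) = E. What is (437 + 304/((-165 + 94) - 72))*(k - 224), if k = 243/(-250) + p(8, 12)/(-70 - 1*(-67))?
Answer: -3559770441/35750 ≈ -99574.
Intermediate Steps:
k = -1243/250 (k = 243/(-250) + 12/(-70 - 1*(-67)) = 243*(-1/250) + 12/(-70 + 67) = -243/250 + 12/(-3) = -243/250 + 12*(-⅓) = -243/250 - 4 = -1243/250 ≈ -4.9720)
(437 + 304/((-165 + 94) - 72))*(k - 224) = (437 + 304/((-165 + 94) - 72))*(-1243/250 - 224) = (437 + 304/(-71 - 72))*(-57243/250) = (437 + 304/(-143))*(-57243/250) = (437 + 304*(-1/143))*(-57243/250) = (437 - 304/143)*(-57243/250) = (62187/143)*(-57243/250) = -3559770441/35750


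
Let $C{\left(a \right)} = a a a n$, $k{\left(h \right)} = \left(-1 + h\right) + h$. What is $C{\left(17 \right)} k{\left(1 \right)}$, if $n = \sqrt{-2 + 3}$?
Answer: $4913$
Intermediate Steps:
$n = 1$ ($n = \sqrt{1} = 1$)
$k{\left(h \right)} = -1 + 2 h$
$C{\left(a \right)} = a^{3}$ ($C{\left(a \right)} = a a a 1 = a^{2} a 1 = a^{3} \cdot 1 = a^{3}$)
$C{\left(17 \right)} k{\left(1 \right)} = 17^{3} \left(-1 + 2 \cdot 1\right) = 4913 \left(-1 + 2\right) = 4913 \cdot 1 = 4913$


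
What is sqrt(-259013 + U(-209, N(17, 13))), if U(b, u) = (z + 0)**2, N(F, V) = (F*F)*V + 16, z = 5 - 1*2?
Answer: 2*I*sqrt(64751) ≈ 508.92*I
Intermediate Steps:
z = 3 (z = 5 - 2 = 3)
N(F, V) = 16 + V*F**2 (N(F, V) = F**2*V + 16 = V*F**2 + 16 = 16 + V*F**2)
U(b, u) = 9 (U(b, u) = (3 + 0)**2 = 3**2 = 9)
sqrt(-259013 + U(-209, N(17, 13))) = sqrt(-259013 + 9) = sqrt(-259004) = 2*I*sqrt(64751)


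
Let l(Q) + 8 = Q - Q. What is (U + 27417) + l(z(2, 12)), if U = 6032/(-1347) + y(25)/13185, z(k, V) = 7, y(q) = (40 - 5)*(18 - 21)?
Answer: 3605255640/131557 ≈ 27405.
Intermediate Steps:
y(q) = -105 (y(q) = 35*(-3) = -105)
l(Q) = -8 (l(Q) = -8 + (Q - Q) = -8 + 0 = -8)
U = -590173/131557 (U = 6032/(-1347) - 105/13185 = 6032*(-1/1347) - 105*1/13185 = -6032/1347 - 7/879 = -590173/131557 ≈ -4.4861)
(U + 27417) + l(z(2, 12)) = (-590173/131557 + 27417) - 8 = 3606308096/131557 - 8 = 3605255640/131557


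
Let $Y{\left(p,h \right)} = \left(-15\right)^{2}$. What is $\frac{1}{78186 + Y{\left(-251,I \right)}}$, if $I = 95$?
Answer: $\frac{1}{78411} \approx 1.2753 \cdot 10^{-5}$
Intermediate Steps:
$Y{\left(p,h \right)} = 225$
$\frac{1}{78186 + Y{\left(-251,I \right)}} = \frac{1}{78186 + 225} = \frac{1}{78411}$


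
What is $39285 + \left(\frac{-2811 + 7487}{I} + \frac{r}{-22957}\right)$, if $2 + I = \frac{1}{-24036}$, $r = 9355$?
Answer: $\frac{40774751378918}{1103611861} \approx 36947.0$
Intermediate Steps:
$I = - \frac{48073}{24036}$ ($I = -2 + \frac{1}{-24036} = -2 - \frac{1}{24036} = - \frac{48073}{24036} \approx -2.0$)
$39285 + \left(\frac{-2811 + 7487}{I} + \frac{r}{-22957}\right) = 39285 + \left(\frac{-2811 + 7487}{- \frac{48073}{24036}} + \frac{9355}{-22957}\right) = 39285 + \left(4676 \left(- \frac{24036}{48073}\right) + 9355 \left(- \frac{1}{22957}\right)\right) = 39285 - \frac{2580640580467}{1103611861} = \frac{40774751378918}{1103611861}$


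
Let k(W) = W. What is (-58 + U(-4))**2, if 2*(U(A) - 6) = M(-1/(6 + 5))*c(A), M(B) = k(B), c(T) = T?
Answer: 324900/121 ≈ 2685.1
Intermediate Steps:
M(B) = B
U(A) = 6 - A/22 (U(A) = 6 + ((-1/(6 + 5))*A)/2 = 6 + ((-1/11)*A)/2 = 6 + ((-1*1/11)*A)/2 = 6 + (-A/11)/2 = 6 - A/22)
(-58 + U(-4))**2 = (-58 + (6 - 1/22*(-4)))**2 = (-58 + (6 + 2/11))**2 = (-58 + 68/11)**2 = (-570/11)**2 = 324900/121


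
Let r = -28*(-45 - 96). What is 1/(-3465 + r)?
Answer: 1/483 ≈ 0.0020704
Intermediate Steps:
r = 3948 (r = -28*(-141) = 3948)
1/(-3465 + r) = 1/(-3465 + 3948) = 1/483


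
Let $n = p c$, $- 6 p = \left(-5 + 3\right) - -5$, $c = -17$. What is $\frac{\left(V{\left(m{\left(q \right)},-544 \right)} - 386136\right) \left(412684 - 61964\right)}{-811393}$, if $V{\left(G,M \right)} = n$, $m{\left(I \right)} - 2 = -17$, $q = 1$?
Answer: $\frac{12311148800}{73763} \approx 1.669 \cdot 10^{5}$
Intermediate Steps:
$m{\left(I \right)} = -15$ ($m{\left(I \right)} = 2 - 17 = -15$)
$p = - \frac{1}{2}$ ($p = - \frac{\left(-5 + 3\right) - -5}{6} = - \frac{-2 + 5}{6} = \left(- \frac{1}{6}\right) 3 = - \frac{1}{2} \approx -0.5$)
$n = \frac{17}{2}$ ($n = \left(- \frac{1}{2}\right) \left(-17\right) = \frac{17}{2} \approx 8.5$)
$V{\left(G,M \right)} = \frac{17}{2}$
$\frac{\left(V{\left(m{\left(q \right)},-544 \right)} - 386136\right) \left(412684 - 61964\right)}{-811393} = \frac{\left(\frac{17}{2} - 386136\right) \left(412684 - 61964\right)}{-811393} = \left(- \frac{772255}{2}\right) 350720 \left(- \frac{1}{811393}\right) = \left(-135422636800\right) \left(- \frac{1}{811393}\right) = \frac{12311148800}{73763}$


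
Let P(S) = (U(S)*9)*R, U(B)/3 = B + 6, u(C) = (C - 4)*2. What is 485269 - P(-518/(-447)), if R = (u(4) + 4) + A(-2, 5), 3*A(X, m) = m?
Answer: 72141881/149 ≈ 4.8417e+5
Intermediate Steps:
A(X, m) = m/3
u(C) = -8 + 2*C (u(C) = (-4 + C)*2 = -8 + 2*C)
U(B) = 18 + 3*B (U(B) = 3*(B + 6) = 3*(6 + B) = 18 + 3*B)
R = 17/3 (R = ((-8 + 2*4) + 4) + (1/3)*5 = ((-8 + 8) + 4) + 5/3 = (0 + 4) + 5/3 = 4 + 5/3 = 17/3 ≈ 5.6667)
P(S) = 918 + 153*S (P(S) = ((18 + 3*S)*9)*(17/3) = (162 + 27*S)*(17/3) = 918 + 153*S)
485269 - P(-518/(-447)) = 485269 - (918 + 153*(-518/(-447))) = 485269 - (918 + 153*(-518*(-1/447))) = 485269 - (918 + 153*(518/447)) = 485269 - (918 + 26418/149) = 485269 - 1*163200/149 = 485269 - 163200/149 = 72141881/149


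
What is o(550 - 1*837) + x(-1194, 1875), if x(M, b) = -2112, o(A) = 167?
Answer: -1945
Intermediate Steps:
o(550 - 1*837) + x(-1194, 1875) = 167 - 2112 = -1945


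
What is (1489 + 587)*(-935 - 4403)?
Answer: -11081688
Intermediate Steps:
(1489 + 587)*(-935 - 4403) = 2076*(-5338) = -11081688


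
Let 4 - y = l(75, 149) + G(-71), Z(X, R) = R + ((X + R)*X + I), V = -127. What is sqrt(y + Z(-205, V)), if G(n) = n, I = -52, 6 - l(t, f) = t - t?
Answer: 15*sqrt(302) ≈ 260.67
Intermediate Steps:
l(t, f) = 6 (l(t, f) = 6 - (t - t) = 6 - 1*0 = 6 + 0 = 6)
Z(X, R) = -52 + R + X*(R + X) (Z(X, R) = R + ((X + R)*X - 52) = R + ((R + X)*X - 52) = R + (X*(R + X) - 52) = R + (-52 + X*(R + X)) = -52 + R + X*(R + X))
y = 69 (y = 4 - (6 - 71) = 4 - 1*(-65) = 4 + 65 = 69)
sqrt(y + Z(-205, V)) = sqrt(69 + (-52 - 127 + (-205)**2 - 127*(-205))) = sqrt(69 + (-52 - 127 + 42025 + 26035)) = sqrt(69 + 67881) = sqrt(67950) = 15*sqrt(302)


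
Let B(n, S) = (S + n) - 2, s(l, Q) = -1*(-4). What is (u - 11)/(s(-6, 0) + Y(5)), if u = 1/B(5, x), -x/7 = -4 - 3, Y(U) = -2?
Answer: -571/104 ≈ -5.4904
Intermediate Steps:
x = 49 (x = -7*(-4 - 3) = -7*(-7) = 49)
s(l, Q) = 4
B(n, S) = -2 + S + n
u = 1/52 (u = 1/(-2 + 49 + 5) = 1/52 ≈ 0.019231)
(u - 11)/(s(-6, 0) + Y(5)) = (1/52 - 11)/(4 - 2) = -571/52/2 = (1/2)*(-571/52) = -571/104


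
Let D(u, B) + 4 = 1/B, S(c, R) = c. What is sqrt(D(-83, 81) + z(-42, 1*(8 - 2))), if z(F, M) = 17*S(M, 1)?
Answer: sqrt(7939)/9 ≈ 9.9001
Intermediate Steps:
D(u, B) = -4 + 1/B
z(F, M) = 17*M
sqrt(D(-83, 81) + z(-42, 1*(8 - 2))) = sqrt((-4 + 1/81) + 17*(1*(8 - 2))) = sqrt((-4 + 1/81) + 17*(1*6)) = sqrt(-323/81 + 17*6) = sqrt(-323/81 + 102) = sqrt(7939/81) = sqrt(7939)/9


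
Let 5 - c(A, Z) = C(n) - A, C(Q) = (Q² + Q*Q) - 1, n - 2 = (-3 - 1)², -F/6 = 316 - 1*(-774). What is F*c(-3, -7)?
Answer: 4218300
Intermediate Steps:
F = -6540 (F = -6*(316 - 1*(-774)) = -6*(316 + 774) = -6*1090 = -6540)
n = 18 (n = 2 + (-3 - 1)² = 2 + (-4)² = 2 + 16 = 18)
C(Q) = -1 + 2*Q² (C(Q) = (Q² + Q²) - 1 = 2*Q² - 1 = -1 + 2*Q²)
c(A, Z) = -642 + A (c(A, Z) = 5 - ((-1 + 2*18²) - A) = 5 - ((-1 + 2*324) - A) = 5 - ((-1 + 648) - A) = 5 - (647 - A) = 5 + (-647 + A) = -642 + A)
F*c(-3, -7) = -6540*(-642 - 3) = -6540*(-645) = 4218300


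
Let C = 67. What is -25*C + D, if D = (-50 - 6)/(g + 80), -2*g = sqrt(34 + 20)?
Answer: -21403735/12773 - 168*sqrt(6)/12773 ≈ -1675.7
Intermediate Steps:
g = -3*sqrt(6)/2 (g = -sqrt(34 + 20)/2 = -3*sqrt(6)/2 ≈ -3.6742)
D = -56/(80 - 3*sqrt(6)/2) (D = (-50 - 6)/(-3*sqrt(6)/2 + 80) = -56/(80 - 3*sqrt(6)/2) ≈ -0.73370)
-25*C + D = -25*67 + (-8960/12773 - 168*sqrt(6)/12773) = -1675 + (-8960/12773 - 168*sqrt(6)/12773) = -21403735/12773 - 168*sqrt(6)/12773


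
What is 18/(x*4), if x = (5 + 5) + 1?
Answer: 9/22 ≈ 0.40909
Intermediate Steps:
x = 11 (x = 10 + 1 = 11)
18/(x*4) = 18/(11*4) = 18/44 = (1/44)*18 = 9/22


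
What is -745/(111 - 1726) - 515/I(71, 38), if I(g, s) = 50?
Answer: -31779/3230 ≈ -9.8387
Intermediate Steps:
-745/(111 - 1726) - 515/I(71, 38) = -745/(111 - 1726) - 515/50 = -745/(-1615) - 515*1/50 = -745*(-1/1615) - 103/10 = 149/323 - 103/10 = -31779/3230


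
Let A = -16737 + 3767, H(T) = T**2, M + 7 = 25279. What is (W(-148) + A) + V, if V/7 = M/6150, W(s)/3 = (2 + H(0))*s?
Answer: -14174966/1025 ≈ -13829.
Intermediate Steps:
M = 25272 (M = -7 + 25279 = 25272)
W(s) = 6*s (W(s) = 3*((2 + 0**2)*s) = 3*((2 + 0)*s) = 3*(2*s) = 6*s)
A = -12970
V = 29484/1025 (V = 7*(25272/6150) = 7*(25272*(1/6150)) = 7*(4212/1025) = 29484/1025 ≈ 28.765)
(W(-148) + A) + V = (6*(-148) - 12970) + 29484/1025 = (-888 - 12970) + 29484/1025 = -13858 + 29484/1025 = -14174966/1025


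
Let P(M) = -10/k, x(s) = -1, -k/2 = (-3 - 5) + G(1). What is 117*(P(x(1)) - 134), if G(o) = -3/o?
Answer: -173043/11 ≈ -15731.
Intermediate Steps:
k = 22 (k = -2*((-3 - 5) - 3/1) = -2*(-8 - 3*1) = -2*(-8 - 3) = -2*(-11) = 22)
P(M) = -5/11 (P(M) = -10/22 = -10*1/22 = -5/11)
117*(P(x(1)) - 134) = 117*(-5/11 - 134) = 117*(-1479/11) = -173043/11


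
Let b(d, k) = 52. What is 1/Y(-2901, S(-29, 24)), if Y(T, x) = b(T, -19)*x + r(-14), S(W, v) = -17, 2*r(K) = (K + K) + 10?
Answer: -1/893 ≈ -0.0011198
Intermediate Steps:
r(K) = 5 + K (r(K) = ((K + K) + 10)/2 = (2*K + 10)/2 = (10 + 2*K)/2 = 5 + K)
Y(T, x) = -9 + 52*x (Y(T, x) = 52*x + (5 - 14) = 52*x - 9 = -9 + 52*x)
1/Y(-2901, S(-29, 24)) = 1/(-9 + 52*(-17)) = 1/(-9 - 884) = 1/(-893) = -1/893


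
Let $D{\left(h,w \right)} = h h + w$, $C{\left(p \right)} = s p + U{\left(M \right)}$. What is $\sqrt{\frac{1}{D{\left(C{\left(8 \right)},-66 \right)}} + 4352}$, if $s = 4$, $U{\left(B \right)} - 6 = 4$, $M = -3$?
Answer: $\frac{\sqrt{12547705506}}{1698} \approx 65.97$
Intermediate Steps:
$U{\left(B \right)} = 10$ ($U{\left(B \right)} = 6 + 4 = 10$)
$C{\left(p \right)} = 10 + 4 p$ ($C{\left(p \right)} = 4 p + 10 = 10 + 4 p$)
$D{\left(h,w \right)} = w + h^{2}$ ($D{\left(h,w \right)} = h^{2} + w = w + h^{2}$)
$\sqrt{\frac{1}{D{\left(C{\left(8 \right)},-66 \right)}} + 4352} = \sqrt{\frac{1}{-66 + \left(10 + 4 \cdot 8\right)^{2}} + 4352} = \sqrt{\frac{1}{-66 + \left(10 + 32\right)^{2}} + 4352} = \sqrt{\frac{1}{-66 + 42^{2}} + 4352} = \sqrt{\frac{1}{-66 + 1764} + 4352} = \sqrt{\frac{1}{1698} + 4352} = \sqrt{\frac{7389697}{1698}} = \frac{\sqrt{12547705506}}{1698}$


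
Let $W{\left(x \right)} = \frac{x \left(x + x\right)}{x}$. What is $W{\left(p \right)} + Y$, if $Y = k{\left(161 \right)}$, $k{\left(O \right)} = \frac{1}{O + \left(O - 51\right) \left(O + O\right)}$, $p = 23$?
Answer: $\frac{1636727}{35581} \approx 46.0$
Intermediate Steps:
$W{\left(x \right)} = 2 x$ ($W{\left(x \right)} = \frac{x 2 x}{x} = \frac{2 x^{2}}{x} = 2 x$)
$k{\left(O \right)} = \frac{1}{O + 2 O \left(-51 + O\right)}$ ($k{\left(O \right)} = \frac{1}{O + \left(-51 + O\right) 2 O} = \frac{1}{O + 2 O \left(-51 + O\right)}$)
$Y = \frac{1}{35581}$ ($Y = \frac{1}{161 \left(-101 + 2 \cdot 161\right)} = \frac{1}{161 \left(-101 + 322\right)} = \frac{1}{161 \cdot 221} = \frac{1}{161} \cdot \frac{1}{221} = \frac{1}{35581} \approx 2.8105 \cdot 10^{-5}$)
$W{\left(p \right)} + Y = 2 \cdot 23 + \frac{1}{35581} = 46 + \frac{1}{35581} = \frac{1636727}{35581}$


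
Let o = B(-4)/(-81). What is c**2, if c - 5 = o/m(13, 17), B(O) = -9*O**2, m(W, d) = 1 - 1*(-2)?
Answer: 22801/729 ≈ 31.277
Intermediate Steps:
m(W, d) = 3 (m(W, d) = 1 + 2 = 3)
o = 16/9 (o = -9*(-4)**2/(-81) = -9*16*(-1/81) = -144*(-1/81) = 16/9 ≈ 1.7778)
c = 151/27 (c = 5 + (16/9)/3 = 5 + (16/9)*(1/3) = 5 + 16/27 = 151/27 ≈ 5.5926)
c**2 = (151/27)**2 = 22801/729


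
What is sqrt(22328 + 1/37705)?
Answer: sqrt(31742981371905)/37705 ≈ 149.43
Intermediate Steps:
sqrt(22328 + 1/37705) = sqrt(841877241/37705) = sqrt(31742981371905)/37705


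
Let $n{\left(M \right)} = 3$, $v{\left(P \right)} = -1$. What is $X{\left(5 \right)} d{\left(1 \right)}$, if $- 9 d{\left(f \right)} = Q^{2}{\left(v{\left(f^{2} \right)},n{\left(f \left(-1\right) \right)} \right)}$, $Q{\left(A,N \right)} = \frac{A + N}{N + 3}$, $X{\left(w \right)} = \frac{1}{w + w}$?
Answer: $- \frac{1}{810} \approx -0.0012346$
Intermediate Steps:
$X{\left(w \right)} = \frac{1}{2 w}$
$Q{\left(A,N \right)} = \frac{A + N}{3 + N}$
$d{\left(f \right)} = - \frac{1}{81}$ ($d{\left(f \right)} = - \frac{\left(\frac{-1 + 3}{3 + 3}\right)^{2}}{9} = - \frac{\left(\frac{1}{6} \cdot 2\right)^{2}}{9} = - \frac{1}{9 \cdot 9} = \left(- \frac{1}{9}\right) \frac{1}{9} = - \frac{1}{81}$)
$X{\left(5 \right)} d{\left(1 \right)} = \frac{1}{2 \cdot 5} \left(- \frac{1}{81}\right) = \frac{1}{2} \cdot \frac{1}{5} \left(- \frac{1}{81}\right) = \frac{1}{10} \left(- \frac{1}{81}\right) = - \frac{1}{810}$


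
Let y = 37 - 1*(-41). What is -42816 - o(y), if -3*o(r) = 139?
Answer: -128309/3 ≈ -42770.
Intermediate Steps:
y = 78 (y = 37 + 41 = 78)
o(r) = -139/3 (o(r) = -⅓*139 = -139/3)
-42816 - o(y) = -42816 - 1*(-139/3) = -42816 + 139/3 = -128309/3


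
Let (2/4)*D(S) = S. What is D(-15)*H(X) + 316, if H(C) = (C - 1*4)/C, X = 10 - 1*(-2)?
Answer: 296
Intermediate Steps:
D(S) = 2*S
X = 12 (X = 10 + 2 = 12)
H(C) = (-4 + C)/C (H(C) = (C - 4)/C = (-4 + C)/C)
D(-15)*H(X) + 316 = (2*(-15))*((-4 + 12)/12) + 316 = -5*8/2 + 316 = -30*⅔ + 316 = -20 + 316 = 296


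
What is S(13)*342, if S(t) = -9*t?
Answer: -40014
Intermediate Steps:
S(13)*342 = -9*13*342 = -117*342 = -40014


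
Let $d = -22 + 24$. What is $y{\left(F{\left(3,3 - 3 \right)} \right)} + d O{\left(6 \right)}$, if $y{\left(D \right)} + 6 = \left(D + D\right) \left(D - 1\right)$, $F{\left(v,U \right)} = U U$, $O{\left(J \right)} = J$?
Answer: $6$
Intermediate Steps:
$F{\left(v,U \right)} = U^{2}$
$d = 2$
$y{\left(D \right)} = -6 + 2 D \left(-1 + D\right)$ ($y{\left(D \right)} = -6 + \left(D + D\right) \left(D - 1\right) = -6 + 2 D \left(-1 + D\right)$)
$y{\left(F{\left(3,3 - 3 \right)} \right)} + d O{\left(6 \right)} = \left(-6 - 2 \left(3 - 3\right)^{2} + 2 \left(\left(3 - 3\right)^{2}\right)^{2}\right) + 2 \cdot 6 = \left(-6 - 2 \cdot 0^{2} + 2 \left(0^{2}\right)^{2}\right) + 12 = \left(-6 - 0 + 2 \cdot 0^{2}\right) + 12 = \left(-6 + 0 + 2 \cdot 0\right) + 12 = \left(-6 + 0 + 0\right) + 12 = -6 + 12 = 6$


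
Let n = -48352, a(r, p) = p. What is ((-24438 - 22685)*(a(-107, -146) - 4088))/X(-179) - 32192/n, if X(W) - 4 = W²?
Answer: 10396728168/1669655 ≈ 6226.9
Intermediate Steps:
X(W) = 4 + W²
((-24438 - 22685)*(a(-107, -146) - 4088))/X(-179) - 32192/n = ((-24438 - 22685)*(-146 - 4088))/(4 + (-179)²) - 32192/(-48352) = (-47123*(-4234))/(4 + 32041) - 32192*(-1/48352) = 199518782/32045 + 1006/1511 = 199518782*(1/32045) + 1006/1511 = 6879958/1105 + 1006/1511 = 10396728168/1669655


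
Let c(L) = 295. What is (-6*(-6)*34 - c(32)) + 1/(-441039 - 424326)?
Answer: 803924084/865365 ≈ 929.00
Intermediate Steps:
(-6*(-6)*34 - c(32)) + 1/(-441039 - 424326) = (-6*(-6)*34 - 1*295) + 1/(-441039 - 424326) = (36*34 - 295) + 1/(-865365) = (1224 - 295) - 1/865365 = 929 - 1/865365 = 803924084/865365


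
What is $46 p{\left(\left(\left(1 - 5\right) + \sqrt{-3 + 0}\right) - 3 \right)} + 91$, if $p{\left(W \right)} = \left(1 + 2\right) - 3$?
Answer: $91$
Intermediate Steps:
$p{\left(W \right)} = 0$ ($p{\left(W \right)} = 3 - 3 = 0$)
$46 p{\left(\left(\left(1 - 5\right) + \sqrt{-3 + 0}\right) - 3 \right)} + 91 = 46 \cdot 0 + 91 = 0 + 91 = 91$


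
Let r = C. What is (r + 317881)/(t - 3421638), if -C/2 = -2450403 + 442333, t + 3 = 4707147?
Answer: 4334021/1285506 ≈ 3.3715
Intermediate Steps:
t = 4707144 (t = -3 + 4707147 = 4707144)
C = 4016140 (C = -2*(-2450403 + 442333) = -2*(-2008070) = 4016140)
r = 4016140
(r + 317881)/(t - 3421638) = (4016140 + 317881)/(4707144 - 3421638) = 4334021/1285506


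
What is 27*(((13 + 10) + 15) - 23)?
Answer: 405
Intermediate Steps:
27*(((13 + 10) + 15) - 23) = 27*((23 + 15) - 23) = 27*(38 - 23) = 27*15 = 405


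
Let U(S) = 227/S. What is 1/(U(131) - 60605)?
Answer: -131/7939028 ≈ -1.6501e-5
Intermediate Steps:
1/(U(131) - 60605) = 1/(227/131 - 60605) = 1/(-7939028/131) = -131/7939028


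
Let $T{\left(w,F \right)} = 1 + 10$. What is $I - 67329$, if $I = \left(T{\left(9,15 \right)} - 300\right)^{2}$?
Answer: $16192$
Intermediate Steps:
$T{\left(w,F \right)} = 11$
$I = 83521$ ($I = \left(11 - 300\right)^{2} = \left(-289\right)^{2} = 83521$)
$I - 67329 = 83521 - 67329 = 16192$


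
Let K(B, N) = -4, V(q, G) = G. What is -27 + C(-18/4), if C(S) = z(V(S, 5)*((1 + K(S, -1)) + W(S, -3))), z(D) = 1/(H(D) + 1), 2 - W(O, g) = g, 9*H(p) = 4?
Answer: -342/13 ≈ -26.308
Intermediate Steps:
H(p) = 4/9 (H(p) = (1/9)*4 = 4/9)
W(O, g) = 2 - g
z(D) = 9/13 (z(D) = 1/(4/9 + 1) = 1/(13/9) = 9/13)
C(S) = 9/13
-27 + C(-18/4) = -27 + 9/13 = -342/13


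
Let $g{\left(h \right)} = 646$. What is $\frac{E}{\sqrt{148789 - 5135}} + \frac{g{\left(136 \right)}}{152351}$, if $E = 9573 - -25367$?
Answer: $\frac{646}{152351} + \frac{17470 \sqrt{143654}}{71827} \approx 92.19$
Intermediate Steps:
$E = 34940$ ($E = 9573 + \left(-224 + 25591\right) = 9573 + 25367 = 34940$)
$\frac{E}{\sqrt{148789 - 5135}} + \frac{g{\left(136 \right)}}{152351} = \frac{34940}{\sqrt{148789 - 5135}} + \frac{646}{152351} = \frac{34940}{\sqrt{143654}} + 646 \cdot \frac{1}{152351} = 34940 \frac{\sqrt{143654}}{143654} + \frac{646}{152351} = \frac{17470 \sqrt{143654}}{71827} + \frac{646}{152351} = \frac{646}{152351} + \frac{17470 \sqrt{143654}}{71827}$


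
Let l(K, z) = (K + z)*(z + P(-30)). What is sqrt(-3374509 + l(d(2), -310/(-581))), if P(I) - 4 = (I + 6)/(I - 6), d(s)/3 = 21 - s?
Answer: I*sqrt(10251014745957)/1743 ≈ 1836.9*I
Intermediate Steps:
d(s) = 63 - 3*s (d(s) = 3*(21 - s) = 63 - 3*s)
P(I) = 4 + (6 + I)/(-6 + I) (P(I) = 4 + (I + 6)/(I - 6) = 4 + (6 + I)/(-6 + I))
l(K, z) = (14/3 + z)*(K + z) (l(K, z) = (K + z)*(z + (-18 + 5*(-30))/(-6 - 30)) = (K + z)*(z + (-18 - 150)/(-36)) = (K + z)*(z - 1/36*(-168)) = (K + z)*(z + 14/3) = (K + z)*(14/3 + z) = (14/3 + z)*(K + z))
sqrt(-3374509 + l(d(2), -310/(-581))) = sqrt(-3374509 + ((-310/(-581))**2 + 14*(63 - 3*2)/3 + 14*(-310/(-581))/3 + (63 - 3*2)*(-310/(-581)))) = sqrt(-3374509 + ((-310*(-1/581))**2 + 14*(63 - 6)/3 + 14*(-310*(-1/581))/3 + (63 - 6)*(-310*(-1/581)))) = sqrt(-3374509 + ((310/581)**2 + (14/3)*57 + (14/3)*(310/581) + 57*(310/581))) = sqrt(-3374509 + (96100/337561 + 266 + 620/249 + 17670/581)) = sqrt(-3374509 + 302982328/1012683) = sqrt(-3417004915319/1012683) = I*sqrt(10251014745957)/1743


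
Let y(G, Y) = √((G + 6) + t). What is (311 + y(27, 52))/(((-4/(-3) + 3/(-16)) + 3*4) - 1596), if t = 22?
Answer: -14928/75977 - 48*√55/75977 ≈ -0.20117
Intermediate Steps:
y(G, Y) = √(28 + G) (y(G, Y) = √((G + 6) + 22) = √((6 + G) + 22) = √(28 + G))
(311 + y(27, 52))/(((-4/(-3) + 3/(-16)) + 3*4) - 1596) = (311 + √(28 + 27))/(((-4/(-3) + 3/(-16)) + 3*4) - 1596) = (311 + √55)/(((-4*(-⅓) + 3*(-1/16)) + 12) - 1596) = (311 + √55)/(((4/3 - 3/16) + 12) - 1596) = (311 + √55)/((55/48 + 12) - 1596) = (311 + √55)/(631/48 - 1596) = (311 + √55)/(-75977/48) = (311 + √55)*(-48/75977) = -14928/75977 - 48*√55/75977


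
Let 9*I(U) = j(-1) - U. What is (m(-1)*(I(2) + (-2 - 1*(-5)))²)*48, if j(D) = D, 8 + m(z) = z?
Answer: -3072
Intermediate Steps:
m(z) = -8 + z
I(U) = -⅑ - U/9 (I(U) = (-1 - U)/9 = -⅑ - U/9)
(m(-1)*(I(2) + (-2 - 1*(-5)))²)*48 = ((-8 - 1)*((-⅑ - ⅑*2) + (-2 - 1*(-5)))²)*48 = -9*((-⅑ - 2/9) + (-2 + 5))²*48 = -9*(-⅓ + 3)²*48 = -9*(8/3)²*48 = -9*64/9*48 = -64*48 = -3072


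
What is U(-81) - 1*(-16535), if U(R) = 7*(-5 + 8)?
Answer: 16556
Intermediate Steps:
U(R) = 21 (U(R) = 7*3 = 21)
U(-81) - 1*(-16535) = 21 - 1*(-16535) = 21 + 16535 = 16556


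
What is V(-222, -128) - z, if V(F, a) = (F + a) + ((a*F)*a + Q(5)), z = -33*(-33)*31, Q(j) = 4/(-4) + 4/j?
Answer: -18356786/5 ≈ -3.6714e+6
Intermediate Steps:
Q(j) = -1 + 4/j (Q(j) = 4*(-¼) + 4/j = -1 + 4/j)
z = 33759 (z = 1089*31 = 33759)
V(F, a) = -⅕ + F + a + F*a² (V(F, a) = (F + a) + ((a*F)*a + (4 - 1*5)/5) = (F + a) + ((F*a)*a + (4 - 5)/5) = (F + a) + (F*a² + (⅕)*(-1)) = (F + a) + (F*a² - ⅕) = (F + a) + (-⅕ + F*a²) = -⅕ + F + a + F*a²)
V(-222, -128) - z = (-⅕ - 222 - 128 - 222*(-128)²) - 1*33759 = (-⅕ - 222 - 128 - 222*16384) - 33759 = (-⅕ - 222 - 128 - 3637248) - 33759 = -18187991/5 - 33759 = -18356786/5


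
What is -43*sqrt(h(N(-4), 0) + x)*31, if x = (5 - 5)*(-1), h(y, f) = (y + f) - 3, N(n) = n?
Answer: -1333*I*sqrt(7) ≈ -3526.8*I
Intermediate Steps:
h(y, f) = -3 + f + y (h(y, f) = (f + y) - 3 = -3 + f + y)
x = 0 (x = 0*(-1) = 0)
-43*sqrt(h(N(-4), 0) + x)*31 = -43*sqrt((-3 + 0 - 4) + 0)*31 = -43*sqrt(-7 + 0)*31 = -43*I*sqrt(7)*31 = -1333*I*sqrt(7)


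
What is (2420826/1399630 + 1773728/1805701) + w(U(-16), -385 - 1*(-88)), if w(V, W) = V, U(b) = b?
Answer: -16791580900207/1263656645315 ≈ -13.288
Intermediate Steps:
(2420826/1399630 + 1773728/1805701) + w(U(-16), -385 - 1*(-88)) = (2420826/1399630 + 1773728/1805701) - 16 = (2420826*(1/1399630) + 1773728*(1/1805701)) - 16 = (1210413/699815 + 1773728/1805701) - 16 = 3426925424833/1263656645315 - 16 = -16791580900207/1263656645315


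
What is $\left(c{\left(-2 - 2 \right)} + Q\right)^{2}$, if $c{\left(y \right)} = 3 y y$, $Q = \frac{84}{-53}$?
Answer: $\frac{6051600}{2809} \approx 2154.4$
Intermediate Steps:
$Q = - \frac{84}{53}$ ($Q = 84 \left(- \frac{1}{53}\right) = - \frac{84}{53} \approx -1.5849$)
$c{\left(y \right)} = 3 y^{2}$
$\left(c{\left(-2 - 2 \right)} + Q\right)^{2} = \left(3 \left(-2 - 2\right)^{2} - \frac{84}{53}\right)^{2} = \left(3 \left(-4\right)^{2} - \frac{84}{53}\right)^{2} = \left(3 \cdot 16 - \frac{84}{53}\right)^{2} = \left(48 - \frac{84}{53}\right)^{2} = \left(\frac{2460}{53}\right)^{2} = \frac{6051600}{2809}$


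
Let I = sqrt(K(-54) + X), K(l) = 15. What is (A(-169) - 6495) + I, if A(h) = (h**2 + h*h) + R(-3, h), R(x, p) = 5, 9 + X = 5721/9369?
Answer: 50632 + sqrt(7163815)/1041 ≈ 50635.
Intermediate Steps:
X = -26200/3123 (X = -9 + 5721/9369 = -9 + 5721*(1/9369) = -9 + 1907/3123 = -26200/3123 ≈ -8.3894)
A(h) = 5 + 2*h**2 (A(h) = (h**2 + h*h) + 5 = (h**2 + h**2) + 5 = 2*h**2 + 5 = 5 + 2*h**2)
I = sqrt(7163815)/1041 (I = sqrt(15 - 26200/3123) = sqrt(20645/3123) = sqrt(7163815)/1041 ≈ 2.5711)
(A(-169) - 6495) + I = ((5 + 2*(-169)**2) - 6495) + sqrt(7163815)/1041 = ((5 + 2*28561) - 6495) + sqrt(7163815)/1041 = ((5 + 57122) - 6495) + sqrt(7163815)/1041 = (57127 - 6495) + sqrt(7163815)/1041 = 50632 + sqrt(7163815)/1041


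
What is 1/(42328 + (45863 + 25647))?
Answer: 1/113838 ≈ 8.7844e-6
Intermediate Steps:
1/(42328 + (45863 + 25647)) = 1/(42328 + 71510) = 1/113838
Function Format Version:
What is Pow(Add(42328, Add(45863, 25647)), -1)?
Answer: Rational(1, 113838) ≈ 8.7844e-6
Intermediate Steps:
Pow(Add(42328, Add(45863, 25647)), -1) = Pow(Add(42328, 71510), -1) = Pow(113838, -1) = Rational(1, 113838)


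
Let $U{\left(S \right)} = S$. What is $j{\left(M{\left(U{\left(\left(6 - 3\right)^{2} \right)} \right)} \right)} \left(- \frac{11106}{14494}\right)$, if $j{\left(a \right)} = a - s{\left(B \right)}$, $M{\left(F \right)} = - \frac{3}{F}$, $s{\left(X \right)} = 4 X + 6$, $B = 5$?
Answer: $\frac{146229}{7247} \approx 20.178$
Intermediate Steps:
$s{\left(X \right)} = 6 + 4 X$
$j{\left(a \right)} = -26 + a$ ($j{\left(a \right)} = a - \left(6 + 4 \cdot 5\right) = a - \left(6 + 20\right) = a - 26 = -26 + a$)
$j{\left(M{\left(U{\left(\left(6 - 3\right)^{2} \right)} \right)} \right)} \left(- \frac{11106}{14494}\right) = \left(-26 - \frac{3}{\left(6 - 3\right)^{2}}\right) \left(- \frac{11106}{14494}\right) = \left(-26 - \frac{3}{3^{2}}\right) \left(\left(-11106\right) \frac{1}{14494}\right) = \left(-26 - \frac{3}{9}\right) \left(- \frac{5553}{7247}\right) = \left(-26 - \frac{1}{3}\right) \left(- \frac{5553}{7247}\right) = \left(- \frac{79}{3}\right) \left(- \frac{5553}{7247}\right) = \frac{146229}{7247}$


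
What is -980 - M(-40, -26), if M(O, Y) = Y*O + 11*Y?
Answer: -1734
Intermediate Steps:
M(O, Y) = 11*Y + O*Y (M(O, Y) = O*Y + 11*Y = 11*Y + O*Y)
-980 - M(-40, -26) = -980 - (-26)*(11 - 40) = -980 - (-26)*(-29) = -980 - 1*754 = -980 - 754 = -1734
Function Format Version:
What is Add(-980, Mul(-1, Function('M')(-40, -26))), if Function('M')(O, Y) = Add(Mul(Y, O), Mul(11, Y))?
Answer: -1734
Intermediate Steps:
Function('M')(O, Y) = Add(Mul(11, Y), Mul(O, Y)) (Function('M')(O, Y) = Add(Mul(O, Y), Mul(11, Y)) = Add(Mul(11, Y), Mul(O, Y)))
Add(-980, Mul(-1, Function('M')(-40, -26))) = Add(-980, Mul(-1, Mul(-26, Add(11, -40)))) = Add(-980, Mul(-1, Mul(-26, -29))) = Add(-980, Mul(-1, 754)) = Add(-980, -754) = -1734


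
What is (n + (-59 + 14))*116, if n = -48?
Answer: -10788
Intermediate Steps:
(n + (-59 + 14))*116 = (-48 + (-59 + 14))*116 = (-48 - 45)*116 = -93*116 = -10788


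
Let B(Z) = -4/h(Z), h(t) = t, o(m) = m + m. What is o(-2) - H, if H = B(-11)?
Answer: -48/11 ≈ -4.3636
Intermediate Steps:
o(m) = 2*m
B(Z) = -4/Z
H = 4/11 (H = -4/(-11) = -4*(-1/11) = 4/11 ≈ 0.36364)
o(-2) - H = 2*(-2) - 1*4/11 = -4 - 4/11 = -48/11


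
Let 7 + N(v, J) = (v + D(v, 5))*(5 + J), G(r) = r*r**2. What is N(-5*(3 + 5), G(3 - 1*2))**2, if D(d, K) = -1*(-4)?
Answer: 49729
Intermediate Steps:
G(r) = r**3
D(d, K) = 4
N(v, J) = -7 + (4 + v)*(5 + J) (N(v, J) = -7 + (v + 4)*(5 + J) = -7 + (4 + v)*(5 + J))
N(-5*(3 + 5), G(3 - 1*2))**2 = (13 + 4*(3 - 1*2)**3 + 5*(-5*(3 + 5)) + (3 - 1*2)**3*(-5*(3 + 5)))**2 = (13 + 4*(3 - 2)**3 + 5*(-5*8) + (3 - 2)**3*(-5*8))**2 = (13 + 4*1**3 + 5*(-40) + 1**3*(-40))**2 = (13 + 4*1 - 200 + 1*(-40))**2 = (13 + 4 - 200 - 40)**2 = (-223)**2 = 49729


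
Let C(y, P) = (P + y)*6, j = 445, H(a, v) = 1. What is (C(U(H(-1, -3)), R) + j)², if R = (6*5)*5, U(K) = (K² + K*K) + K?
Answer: 1857769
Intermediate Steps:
U(K) = K + 2*K² (U(K) = (K² + K²) + K = 2*K² + K = K + 2*K²)
R = 150 (R = 30*5 = 150)
C(y, P) = 6*P + 6*y
(C(U(H(-1, -3)), R) + j)² = ((6*150 + 6*(1*(1 + 2*1))) + 445)² = ((900 + 6*(1*(1 + 2))) + 445)² = ((900 + 6*(1*3)) + 445)² = ((900 + 6*3) + 445)² = ((900 + 18) + 445)² = (918 + 445)² = 1363² = 1857769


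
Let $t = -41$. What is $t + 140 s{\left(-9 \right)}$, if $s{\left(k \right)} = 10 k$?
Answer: $-12641$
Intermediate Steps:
$t + 140 s{\left(-9 \right)} = -41 + 140 \cdot 10 \left(-9\right) = -41 + 140 \left(-90\right) = -41 - 12600 = -12641$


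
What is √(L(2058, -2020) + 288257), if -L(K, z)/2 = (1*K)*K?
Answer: I*√8182471 ≈ 2860.5*I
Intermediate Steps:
L(K, z) = -2*K² (L(K, z) = -2*1*K*K = -2*K*K = -2*K²)
√(L(2058, -2020) + 288257) = √(-2*2058² + 288257) = √(-2*4235364 + 288257) = √(-8470728 + 288257) = √(-8182471) = I*√8182471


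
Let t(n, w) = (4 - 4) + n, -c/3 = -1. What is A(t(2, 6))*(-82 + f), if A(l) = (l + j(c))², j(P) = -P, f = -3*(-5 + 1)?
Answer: -70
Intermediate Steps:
c = 3 (c = -3*(-1) = 3)
f = 12 (f = -3*(-4) = 12)
t(n, w) = n (t(n, w) = 0 + n = n)
A(l) = (-3 + l)² (A(l) = (l - 1*3)² = (l - 3)² = (-3 + l)²)
A(t(2, 6))*(-82 + f) = (-3 + 2)²*(-82 + 12) = (-1)²*(-70) = 1*(-70) = -70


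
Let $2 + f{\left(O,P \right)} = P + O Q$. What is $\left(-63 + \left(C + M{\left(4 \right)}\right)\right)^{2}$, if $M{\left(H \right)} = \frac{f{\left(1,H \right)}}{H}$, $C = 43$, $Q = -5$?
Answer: $\frac{6889}{16} \approx 430.56$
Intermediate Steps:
$f{\left(O,P \right)} = -2 + P - 5 O$ ($f{\left(O,P \right)} = -2 + \left(P + O \left(-5\right)\right) = -2 - \left(- P + 5 O\right) = -2 + P - 5 O$)
$M{\left(H \right)} = \frac{-7 + H}{H}$ ($M{\left(H \right)} = \frac{-2 + H - 5}{H} = \frac{-7 + H}{H}$)
$\left(-63 + \left(C + M{\left(4 \right)}\right)\right)^{2} = \left(-63 + \left(43 + \frac{-7 + 4}{4}\right)\right)^{2} = \left(-63 + \left(43 + \frac{1}{4} \left(-3\right)\right)\right)^{2} = \left(-63 + \left(43 - \frac{3}{4}\right)\right)^{2} = \left(-63 + \frac{169}{4}\right)^{2} = \left(- \frac{83}{4}\right)^{2} = \frac{6889}{16}$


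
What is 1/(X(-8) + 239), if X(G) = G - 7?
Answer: 1/224 ≈ 0.0044643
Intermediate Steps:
X(G) = -7 + G
1/(X(-8) + 239) = 1/((-7 - 8) + 239) = 1/(-15 + 239) = 1/224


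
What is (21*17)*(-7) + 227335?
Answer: 224836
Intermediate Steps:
(21*17)*(-7) + 227335 = 357*(-7) + 227335 = -2499 + 227335 = 224836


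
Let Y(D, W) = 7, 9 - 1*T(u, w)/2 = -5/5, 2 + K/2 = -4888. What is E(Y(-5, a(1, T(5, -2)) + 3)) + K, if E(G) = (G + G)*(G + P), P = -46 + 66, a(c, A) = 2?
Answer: -9402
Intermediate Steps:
K = -9780 (K = -4 + 2*(-4888) = -4 - 9776 = -9780)
T(u, w) = 20 (T(u, w) = 18 - (-10)/5 = 18 - 2*(-1) = 18 + 2 = 20)
P = 20
E(G) = 2*G*(20 + G) (E(G) = (G + G)*(G + 20) = (2*G)*(20 + G) = 2*G*(20 + G))
E(Y(-5, a(1, T(5, -2)) + 3)) + K = 2*7*(20 + 7) - 9780 = 2*7*27 - 9780 = 378 - 9780 = -9402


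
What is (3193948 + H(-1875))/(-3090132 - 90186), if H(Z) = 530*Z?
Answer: -1100099/1590159 ≈ -0.69182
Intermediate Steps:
(3193948 + H(-1875))/(-3090132 - 90186) = (3193948 + 530*(-1875))/(-3090132 - 90186) = (3193948 - 993750)/(-3180318) = 2200198*(-1/3180318) = -1100099/1590159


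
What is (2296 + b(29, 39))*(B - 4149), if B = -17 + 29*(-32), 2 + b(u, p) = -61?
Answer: -11374902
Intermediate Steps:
b(u, p) = -63 (b(u, p) = -2 - 61 = -63)
B = -945 (B = -17 - 928 = -945)
(2296 + b(29, 39))*(B - 4149) = (2296 - 63)*(-945 - 4149) = 2233*(-5094) = -11374902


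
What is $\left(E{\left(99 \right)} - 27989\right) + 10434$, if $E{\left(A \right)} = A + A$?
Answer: $-17357$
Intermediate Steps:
$E{\left(A \right)} = 2 A$
$\left(E{\left(99 \right)} - 27989\right) + 10434 = \left(2 \cdot 99 - 27989\right) + 10434 = \left(198 - 27989\right) + 10434 = -27791 + 10434 = -17357$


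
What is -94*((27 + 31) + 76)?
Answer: -12596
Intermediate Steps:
-94*((27 + 31) + 76) = -94*(58 + 76) = -94*134 = -12596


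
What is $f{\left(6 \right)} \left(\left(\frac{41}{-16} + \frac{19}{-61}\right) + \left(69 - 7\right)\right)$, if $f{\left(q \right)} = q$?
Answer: $\frac{173121}{488} \approx 354.76$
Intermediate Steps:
$f{\left(6 \right)} \left(\left(\frac{41}{-16} + \frac{19}{-61}\right) + \left(69 - 7\right)\right) = 6 \left(\left(\frac{41}{-16} + \frac{19}{-61}\right) + \left(69 - 7\right)\right) = 6 \left(\left(41 \left(- \frac{1}{16}\right) + 19 \left(- \frac{1}{61}\right)\right) + \left(69 - 7\right)\right) = 6 \left(\left(- \frac{41}{16} - \frac{19}{61}\right) + 62\right) = 6 \left(- \frac{2805}{976} + 62\right) = 6 \cdot \frac{57707}{976} = \frac{173121}{488}$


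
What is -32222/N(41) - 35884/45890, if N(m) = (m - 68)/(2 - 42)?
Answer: -29573836034/619515 ≈ -47737.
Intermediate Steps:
N(m) = 17/10 - m/40 (N(m) = (-68 + m)/(-40) = (-68 + m)*(-1/40) = 17/10 - m/40)
-32222/N(41) - 35884/45890 = -32222/(17/10 - 1/40*41) - 35884/45890 = -32222/(17/10 - 41/40) - 35884*1/45890 = -32222/27/40 - 17942/22945 = -32222*40/27 - 17942/22945 = -1288880/27 - 17942/22945 = -29573836034/619515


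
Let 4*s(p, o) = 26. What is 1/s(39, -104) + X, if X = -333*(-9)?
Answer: 38963/13 ≈ 2997.2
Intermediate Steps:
s(p, o) = 13/2 (s(p, o) = (¼)*26 = 13/2)
X = 2997
1/s(39, -104) + X = 1/(13/2) + 2997 = 2/13 + 2997 = 38963/13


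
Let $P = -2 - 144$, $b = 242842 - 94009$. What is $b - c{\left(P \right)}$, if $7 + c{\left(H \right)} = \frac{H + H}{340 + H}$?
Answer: $\frac{14437626}{97} \approx 1.4884 \cdot 10^{5}$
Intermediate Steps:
$b = 148833$
$P = -146$ ($P = -2 - 144 = -146$)
$c{\left(H \right)} = -7 + \frac{2 H}{340 + H}$ ($c{\left(H \right)} = -7 + \frac{H + H}{340 + H} = -7 + \frac{2 H}{340 + H}$)
$b - c{\left(P \right)} = 148833 - \frac{5 \left(-476 - -146\right)}{340 - 146} = 148833 - \frac{5 \left(-476 + 146\right)}{194} = 148833 - 5 \cdot \frac{1}{194} \left(-330\right) = 148833 - - \frac{825}{97} = 148833 + \frac{825}{97} = \frac{14437626}{97}$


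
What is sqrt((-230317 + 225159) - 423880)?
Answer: I*sqrt(429038) ≈ 655.01*I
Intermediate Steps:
sqrt((-230317 + 225159) - 423880) = sqrt(-5158 - 423880) = sqrt(-429038) = I*sqrt(429038)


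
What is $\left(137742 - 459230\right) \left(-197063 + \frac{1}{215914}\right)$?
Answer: $\frac{6839441896432264}{107957} \approx 6.3353 \cdot 10^{10}$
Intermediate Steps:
$\left(137742 - 459230\right) \left(-197063 + \frac{1}{215914}\right) = - 321488 \left(-197063 + \frac{1}{215914}\right) = \left(-321488\right) \left(- \frac{42548660581}{215914}\right) = \frac{6839441896432264}{107957}$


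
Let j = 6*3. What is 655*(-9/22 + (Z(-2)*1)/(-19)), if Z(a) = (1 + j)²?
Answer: -279685/22 ≈ -12713.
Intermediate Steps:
j = 18
Z(a) = 361 (Z(a) = (1 + 18)² = 19² = 361)
655*(-9/22 + (Z(-2)*1)/(-19)) = 655*(-9/22 + (361*1)/(-19)) = 655*(-9*1/22 + 361*(-1/19)) = 655*(-9/22 - 19) = 655*(-427/22) = -279685/22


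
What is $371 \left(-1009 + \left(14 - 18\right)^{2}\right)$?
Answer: $-368403$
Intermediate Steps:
$371 \left(-1009 + \left(14 - 18\right)^{2}\right) = 371 \left(-1009 + \left(-4\right)^{2}\right) = 371 \left(-1009 + 16\right) = 371 \left(-993\right) = -368403$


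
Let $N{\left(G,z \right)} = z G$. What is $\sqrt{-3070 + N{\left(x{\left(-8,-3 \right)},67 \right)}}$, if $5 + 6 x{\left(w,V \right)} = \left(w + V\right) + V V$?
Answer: $\frac{i \sqrt{113334}}{6} \approx 56.109 i$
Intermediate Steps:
$x{\left(w,V \right)} = - \frac{5}{6} + \frac{V}{6} + \frac{w}{6} + \frac{V^{2}}{6}$ ($x{\left(w,V \right)} = - \frac{5}{6} + \frac{\left(w + V\right) + V V}{6} = - \frac{5}{6} + \frac{\left(V + w\right) + V^{2}}{6} = - \frac{5}{6} + \frac{V + w + V^{2}}{6} = - \frac{5}{6} + \left(\frac{V}{6} + \frac{w}{6} + \frac{V^{2}}{6}\right) = - \frac{5}{6} + \frac{V}{6} + \frac{w}{6} + \frac{V^{2}}{6}$)
$N{\left(G,z \right)} = G z$
$\sqrt{-3070 + N{\left(x{\left(-8,-3 \right)},67 \right)}} = \sqrt{-3070 + \left(- \frac{5}{6} + \frac{1}{6} \left(-3\right) + \frac{1}{6} \left(-8\right) + \frac{\left(-3\right)^{2}}{6}\right) 67} = \sqrt{-3070 + \left(- \frac{5}{6} - \frac{1}{2} - \frac{4}{3} + \frac{1}{6} \cdot 9\right) 67} = \sqrt{-3070 + \left(- \frac{5}{6} - \frac{1}{2} - \frac{4}{3} + \frac{3}{2}\right) 67} = \sqrt{-3070 - \frac{469}{6}} = \sqrt{- \frac{18889}{6}} = \frac{i \sqrt{113334}}{6}$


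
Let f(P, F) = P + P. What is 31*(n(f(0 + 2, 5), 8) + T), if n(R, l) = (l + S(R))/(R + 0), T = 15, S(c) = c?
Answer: 558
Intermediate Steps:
f(P, F) = 2*P
n(R, l) = (R + l)/R (n(R, l) = (l + R)/(R + 0) = (R + l)/R)
31*(n(f(0 + 2, 5), 8) + T) = 31*((2*(0 + 2) + 8)/((2*(0 + 2))) + 15) = 31*((2*2 + 8)/((2*2)) + 15) = 31*((4 + 8)/4 + 15) = 31*((1/4)*12 + 15) = 31*(3 + 15) = 31*18 = 558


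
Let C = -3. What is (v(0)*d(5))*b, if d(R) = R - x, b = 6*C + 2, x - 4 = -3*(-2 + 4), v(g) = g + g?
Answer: 0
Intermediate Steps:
v(g) = 2*g
x = -2 (x = 4 - 3*(-2 + 4) = 4 - 3*2 = 4 - 6 = -2)
b = -16 (b = 6*(-3) + 2 = -18 + 2 = -16)
d(R) = 2 + R (d(R) = R - 1*(-2) = R + 2 = 2 + R)
(v(0)*d(5))*b = ((2*0)*(2 + 5))*(-16) = (0*7)*(-16) = 0*(-16) = 0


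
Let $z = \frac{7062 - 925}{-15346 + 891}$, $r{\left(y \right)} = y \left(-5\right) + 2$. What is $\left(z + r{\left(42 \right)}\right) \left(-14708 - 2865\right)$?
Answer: $\frac{52943530221}{14455} \approx 3.6626 \cdot 10^{6}$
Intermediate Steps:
$r{\left(y \right)} = 2 - 5 y$ ($r{\left(y \right)} = - 5 y + 2 = 2 - 5 y$)
$z = - \frac{6137}{14455}$ ($z = \frac{6137}{-14455} = 6137 \left(- \frac{1}{14455}\right) = - \frac{6137}{14455} \approx -0.42456$)
$\left(z + r{\left(42 \right)}\right) \left(-14708 - 2865\right) = \left(- \frac{6137}{14455} + \left(2 - 210\right)\right) \left(-14708 - 2865\right) = \left(- \frac{6137}{14455} + \left(2 - 210\right)\right) \left(-17573\right) = \left(- \frac{6137}{14455} - 208\right) \left(-17573\right) = \left(- \frac{3012777}{14455}\right) \left(-17573\right) = \frac{52943530221}{14455}$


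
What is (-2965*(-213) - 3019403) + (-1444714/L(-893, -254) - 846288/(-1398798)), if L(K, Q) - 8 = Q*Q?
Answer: -5986682737726591/2507112282 ≈ -2.3879e+6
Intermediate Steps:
L(K, Q) = 8 + Q**2 (L(K, Q) = 8 + Q*Q = 8 + Q**2)
(-2965*(-213) - 3019403) + (-1444714/L(-893, -254) - 846288/(-1398798)) = (-2965*(-213) - 3019403) + (-1444714/(8 + (-254)**2) - 846288/(-1398798)) = (631545 - 3019403) + (-1444714/(8 + 64516) - 846288*(-1/1398798)) = -2387858 + (-1444714/64524 + 47016/77711) = -2387858 + (-1444714*1/64524 + 47016/77711) = -2387858 + (-722357/32262 + 47016/77711) = -2387858 - 54618254635/2507112282 = -5986682737726591/2507112282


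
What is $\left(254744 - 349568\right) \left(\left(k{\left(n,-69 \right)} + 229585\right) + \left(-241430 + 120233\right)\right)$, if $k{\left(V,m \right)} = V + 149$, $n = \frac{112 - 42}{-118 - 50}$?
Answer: $-10291872978$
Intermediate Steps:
$n = - \frac{5}{12}$ ($n = \frac{70}{-168} = 70 \left(- \frac{1}{168}\right) = - \frac{5}{12} \approx -0.41667$)
$k{\left(V,m \right)} = 149 + V$
$\left(254744 - 349568\right) \left(\left(k{\left(n,-69 \right)} + 229585\right) + \left(-241430 + 120233\right)\right) = \left(254744 - 349568\right) \left(\left(\left(149 - \frac{5}{12}\right) + 229585\right) + \left(-241430 + 120233\right)\right) = - 94824 \left(\left(\frac{1783}{12} + 229585\right) - 121197\right) = - 94824 \left(\frac{2756803}{12} - 121197\right) = \left(-94824\right) \frac{1302439}{12} = -10291872978$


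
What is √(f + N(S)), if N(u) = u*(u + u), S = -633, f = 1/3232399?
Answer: √8373120535904819377/3232399 ≈ 895.20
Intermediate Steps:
f = 1/3232399 ≈ 3.0937e-7
N(u) = 2*u² (N(u) = u*(2*u) = 2*u²)
√(f + N(S)) = √(1/3232399 + 2*(-633)²) = √(1/3232399 + 2*400689) = √(1/3232399 + 801378) = √(2590373445823/3232399) = √8373120535904819377/3232399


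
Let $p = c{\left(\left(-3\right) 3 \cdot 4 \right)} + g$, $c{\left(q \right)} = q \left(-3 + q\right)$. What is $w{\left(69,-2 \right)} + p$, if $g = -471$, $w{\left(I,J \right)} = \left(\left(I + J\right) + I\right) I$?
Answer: $10317$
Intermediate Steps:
$w{\left(I,J \right)} = I \left(J + 2 I\right)$ ($w{\left(I,J \right)} = \left(J + 2 I\right) I = I \left(J + 2 I\right)$)
$p = 933$ ($p = \left(-3\right) 3 \cdot 4 \left(-3 + \left(-3\right) 3 \cdot 4\right) - 471 = \left(-9\right) 4 \left(-3 - 36\right) - 471 = - 36 \left(-3 - 36\right) - 471 = \left(-36\right) \left(-39\right) - 471 = 1404 - 471 = 933$)
$w{\left(69,-2 \right)} + p = 69 \left(-2 + 2 \cdot 69\right) + 933 = 69 \left(-2 + 138\right) + 933 = 69 \cdot 136 + 933 = 9384 + 933 = 10317$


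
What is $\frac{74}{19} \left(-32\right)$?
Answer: $- \frac{2368}{19} \approx -124.63$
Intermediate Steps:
$\frac{74}{19} \left(-32\right) = - \frac{2368}{19}$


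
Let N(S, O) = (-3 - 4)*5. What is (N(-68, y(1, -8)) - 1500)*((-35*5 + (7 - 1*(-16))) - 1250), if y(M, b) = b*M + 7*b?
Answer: 2152070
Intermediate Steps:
y(M, b) = 7*b + M*b (y(M, b) = M*b + 7*b = 7*b + M*b)
N(S, O) = -35 (N(S, O) = -7*5 = -35)
(N(-68, y(1, -8)) - 1500)*((-35*5 + (7 - 1*(-16))) - 1250) = (-35 - 1500)*((-35*5 + (7 - 1*(-16))) - 1250) = -1535*((-175 + (7 + 16)) - 1250) = -1535*((-175 + 23) - 1250) = -1535*(-152 - 1250) = -1535*(-1402) = 2152070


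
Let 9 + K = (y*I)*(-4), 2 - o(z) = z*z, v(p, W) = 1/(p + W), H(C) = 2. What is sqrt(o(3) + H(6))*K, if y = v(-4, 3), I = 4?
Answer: 7*I*sqrt(5) ≈ 15.652*I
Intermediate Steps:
v(p, W) = 1/(W + p)
y = -1 (y = 1/(3 - 4) = 1/(-1) = -1)
o(z) = 2 - z**2 (o(z) = 2 - z*z = 2 - z**2)
K = 7 (K = -9 - 1*4*(-4) = -9 - 4*(-4) = -9 + 16 = 7)
sqrt(o(3) + H(6))*K = sqrt((2 - 1*3**2) + 2)*7 = sqrt((2 - 1*9) + 2)*7 = sqrt((2 - 9) + 2)*7 = sqrt(-7 + 2)*7 = sqrt(-5)*7 = (I*sqrt(5))*7 = 7*I*sqrt(5)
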